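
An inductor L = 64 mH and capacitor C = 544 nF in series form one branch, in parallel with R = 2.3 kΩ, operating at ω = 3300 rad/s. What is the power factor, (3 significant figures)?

X_L = ωL = 211 Ω
X_C = 1/(ωC) = 557 Ω
Branch 1: Z₁ = R = 2300 Ω
Branch 2 (series LC): Z₂ = j(X_L − X_C) = −j346 Ω
Parallel: Z = Z₁Z₂/(Z₁+Z₂), |Z| = 342 Ω, ∠Z = -81.4°
cos φ = cos(-81.4°) = 0.149

0.149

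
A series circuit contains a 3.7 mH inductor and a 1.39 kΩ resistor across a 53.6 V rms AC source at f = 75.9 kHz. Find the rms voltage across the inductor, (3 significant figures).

42.1 V

ω = 2πf = 476900 rad/s
X_L = ωL = 1760 Ω
Z = 1390 + j1760 Ω
|Z| = √(1390² + 1760²) = 2250 Ω
I = V/|Z| = 23.9 mA
V_L = I·|Z_L| = 0.0239 × 1760 = 42.1 V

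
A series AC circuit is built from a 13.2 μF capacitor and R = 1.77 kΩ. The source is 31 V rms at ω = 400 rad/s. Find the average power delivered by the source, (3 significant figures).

537 mW

X_C = 1/(ωC) = 189 Ω
Z = 1770 − j189 Ω
|Z| = √(1770² + 189²) = 1780 Ω
∠Z = arctan(-189/1770) = -6.11°
I = V/|Z| = 17.4 mA
P = VI cos φ = 31 × 0.0174 × cos(-6.11°) = 537 mW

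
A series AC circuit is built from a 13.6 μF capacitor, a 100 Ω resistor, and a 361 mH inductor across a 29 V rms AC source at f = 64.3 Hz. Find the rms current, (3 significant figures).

ω = 2πf = 404.0 rad/s
X_L = ωL = 146 Ω
X_C = 1/(ωC) = 182 Ω
Net reactance X = X_L − X_C = -36.2 Ω
Z = 100 − j36.2 Ω
|Z| = √(100² + 36.2²) = 106 Ω
I = V/|Z| = 29/106 = 273 mA

273 mA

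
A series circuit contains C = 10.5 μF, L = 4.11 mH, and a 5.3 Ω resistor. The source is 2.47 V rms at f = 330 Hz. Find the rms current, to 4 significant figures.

ω = 2πf = 2073 rad/s
X_L = ωL = 8.522 Ω
X_C = 1/(ωC) = 45.93 Ω
Net reactance X = X_L − X_C = -37.41 Ω
Z = 5.300 − j37.41 Ω
|Z| = √(5.300² + 37.41²) = 37.78 Ω
I = V/|Z| = 2.47/37.78 = 65.37 mA

65.37 mA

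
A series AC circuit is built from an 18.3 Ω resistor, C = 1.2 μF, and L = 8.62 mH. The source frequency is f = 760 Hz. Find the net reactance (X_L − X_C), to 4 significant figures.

-133.3 Ω

ω = 2πf = 4775 rad/s
X_L = ωL = 41.16 Ω
X_C = 1/(ωC) = 174.5 Ω
X = 41.16 − 174.5 = -133.3 Ω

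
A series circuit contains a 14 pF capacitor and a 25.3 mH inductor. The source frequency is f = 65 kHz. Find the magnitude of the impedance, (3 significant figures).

ω = 2πf = 408400 rad/s
X_L = ωL = 10300 Ω
X_C = 1/(ωC) = 175000 Ω
Net reactance X = X_L − X_C = -165000 Ω
Z = − j165000 Ω
|Z| = √(0² + 165000²) = 165000 Ω

165000 Ω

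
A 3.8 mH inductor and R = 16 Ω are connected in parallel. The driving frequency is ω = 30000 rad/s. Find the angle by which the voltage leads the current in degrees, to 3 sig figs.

X_L = ωL = 114 Ω
Parallel: admittances add. Y = 1/R + 1/(jωL)
Y = (0.0625 − j0.00877) S
|Y| = 0.0631 S → |Z| = 1/|Y| = 15.8 Ω, ∠Z = −∠Y = 7.99°

7.99°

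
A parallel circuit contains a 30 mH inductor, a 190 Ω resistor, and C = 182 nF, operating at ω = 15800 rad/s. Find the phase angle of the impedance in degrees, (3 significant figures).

X_L = ωL = 474 Ω
X_C = 1/(ωC) = 348 Ω
Parallel: admittances add. Y = 1/R + 1/(jωL) + jωC
Y = (0.00526 + j0.000766) S
|Y| = 0.00532 S → |Z| = 1/|Y| = 188 Ω, ∠Z = −∠Y = -8.28°

-8.28°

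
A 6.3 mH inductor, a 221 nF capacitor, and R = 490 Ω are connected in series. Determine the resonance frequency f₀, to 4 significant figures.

ω₀ = 1/√(LC) = 1/√(0.0063 × 2.21e-07) = 26800 rad/s
f₀ = ω₀/(2π) = 4.265 kHz

4.265 kHz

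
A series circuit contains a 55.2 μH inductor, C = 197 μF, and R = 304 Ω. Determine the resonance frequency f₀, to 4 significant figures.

ω₀ = 1/√(LC) = 1/√(5.52e-05 × 0.000197) = 9590 rad/s
f₀ = ω₀/(2π) = 1.526 kHz

1.526 kHz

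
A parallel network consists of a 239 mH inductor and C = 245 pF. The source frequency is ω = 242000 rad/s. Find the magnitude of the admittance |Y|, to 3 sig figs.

X_L = ωL = 57800 Ω
X_C = 1/(ωC) = 16900 Ω
Parallel: admittances add. Y = 1/(jωL) + jωC
Y = (0 + j4.2e-05) S
|Y| = 4.2e-05 S → |Z| = 1/|Y| = 23800 Ω, ∠Z = −∠Y = -90.0°

42.0 μS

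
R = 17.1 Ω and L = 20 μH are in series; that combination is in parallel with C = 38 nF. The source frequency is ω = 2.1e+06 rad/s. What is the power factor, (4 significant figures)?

0.1387

X_L = ωL = 42.00 Ω
X_C = 1/(ωC) = 12.53 Ω
Branch 1 (R+jX_L): Z₁ = 17.10 + j42.00 Ω, |Z₁| = 45.35 Ω
Branch 2 (−jX_C): Z₂ = −j12.53 Ω
Parallel: Z = Z₁Z₂/(Z₁+Z₂), |Z| = 16.68 Ω, ∠Z = -82.03°
cos φ = cos(-82.03°) = 0.1387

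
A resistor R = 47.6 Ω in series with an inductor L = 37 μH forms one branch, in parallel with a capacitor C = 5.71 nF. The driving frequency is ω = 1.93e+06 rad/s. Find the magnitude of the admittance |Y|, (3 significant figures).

6.60 mS

X_L = ωL = 71.4 Ω
X_C = 1/(ωC) = 90.7 Ω
Branch 1 (R+jX_L): Z₁ = 47.6 + j71.4 Ω, |Z₁| = 85.8 Ω
Branch 2 (−jX_C): Z₂ = −j90.7 Ω
Parallel: Z = Z₁Z₂/(Z₁+Z₂), |Z| = 152 Ω, ∠Z = -11.6°
|Y| = 1/|Z| = 6.60 mS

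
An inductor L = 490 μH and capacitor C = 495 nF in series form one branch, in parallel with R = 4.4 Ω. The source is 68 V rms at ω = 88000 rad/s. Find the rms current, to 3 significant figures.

15.8 A

X_L = ωL = 43.1 Ω
X_C = 1/(ωC) = 23.0 Ω
Branch 1: Z₁ = R = 4.40 Ω
Branch 2 (series LC): Z₂ = j(X_L − X_C) = j20.2 Ω
Parallel: Z = Z₁Z₂/(Z₁+Z₂), |Z| = 4.30 Ω, ∠Z = 12.3°
I = V/|Z| = 68/4.30 = 15.8 A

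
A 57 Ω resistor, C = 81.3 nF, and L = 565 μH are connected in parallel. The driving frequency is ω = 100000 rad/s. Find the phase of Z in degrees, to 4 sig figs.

X_L = ωL = 56.50 Ω
X_C = 1/(ωC) = 123.0 Ω
Parallel: admittances add. Y = 1/R + 1/(jωL) + jωC
Y = (0.01754 − j0.009569) S
|Y| = 0.01998 S → |Z| = 1/|Y| = 50.04 Ω, ∠Z = −∠Y = 28.61°

28.61°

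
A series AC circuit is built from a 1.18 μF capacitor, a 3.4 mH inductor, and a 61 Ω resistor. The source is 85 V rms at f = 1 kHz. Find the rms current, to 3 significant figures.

ω = 2πf = 6283 rad/s
X_L = ωL = 21.4 Ω
X_C = 1/(ωC) = 135 Ω
Net reactance X = X_L − X_C = -114 Ω
Z = 61.0 − j114 Ω
|Z| = √(61.0² + 114²) = 129 Ω
I = V/|Z| = 85/129 = 660 mA

660 mA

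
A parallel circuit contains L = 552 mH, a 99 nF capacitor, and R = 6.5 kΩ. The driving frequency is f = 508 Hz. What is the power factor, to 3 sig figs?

0.522

ω = 2πf = 3192 rad/s
X_L = ωL = 1760 Ω
X_C = 1/(ωC) = 3160 Ω
Parallel: admittances add. Y = 1/R + 1/(jωL) + jωC
Y = (0.000154 − j0.000252) S
|Y| = 0.000295 S → |Z| = 1/|Y| = 3390 Ω, ∠Z = −∠Y = 58.6°
cos φ = cos(58.6°) = 0.522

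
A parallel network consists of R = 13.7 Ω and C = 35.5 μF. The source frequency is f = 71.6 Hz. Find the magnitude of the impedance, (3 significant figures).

13.4 Ω

ω = 2πf = 449.9 rad/s
X_C = 1/(ωC) = 62.6 Ω
Parallel: admittances add. Y = 1/R + jωC
Y = (0.0730 + j0.0160) S
|Y| = 0.0747 S → |Z| = 1/|Y| = 13.4 Ω, ∠Z = −∠Y = -12.3°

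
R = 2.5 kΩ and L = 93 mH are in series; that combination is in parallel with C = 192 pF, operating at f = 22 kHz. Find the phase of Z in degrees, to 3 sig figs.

ω = 2πf = 138200 rad/s
X_L = ωL = 12900 Ω
X_C = 1/(ωC) = 37700 Ω
Branch 1 (R+jX_L): Z₁ = 2500 + j12900 Ω, |Z₁| = 13100 Ω
Branch 2 (−jX_C): Z₂ = −j37700 Ω
Parallel: Z = Z₁Z₂/(Z₁+Z₂), |Z| = 19800 Ω, ∠Z = 73.2°

73.2°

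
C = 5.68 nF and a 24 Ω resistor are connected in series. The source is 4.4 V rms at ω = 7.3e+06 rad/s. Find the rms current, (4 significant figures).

129.3 mA

X_C = 1/(ωC) = 24.12 Ω
Z = 24.00 − j24.12 Ω
|Z| = √(24.00² + 24.12²) = 34.02 Ω
I = V/|Z| = 4.4/34.02 = 129.3 mA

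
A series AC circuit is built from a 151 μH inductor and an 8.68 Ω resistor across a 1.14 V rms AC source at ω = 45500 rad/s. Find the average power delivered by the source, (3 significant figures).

92.1 mW

X_L = ωL = 6.87 Ω
Z = 8.68 + j6.87 Ω
|Z| = √(8.68² + 6.87²) = 11.1 Ω
∠Z = arctan(6.87/8.68) = 38.4°
I = V/|Z| = 103 mA
P = VI cos φ = 1.14 × 0.103 × cos(38.4°) = 92.1 mW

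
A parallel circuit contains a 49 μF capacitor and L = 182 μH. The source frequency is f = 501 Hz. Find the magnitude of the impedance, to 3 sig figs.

ω = 2πf = 3148 rad/s
X_L = ωL = 0.573 Ω
X_C = 1/(ωC) = 6.48 Ω
Parallel: admittances add. Y = 1/(jωL) + jωC
Y = (0 − j1.59) S
|Y| = 1.59 S → |Z| = 1/|Y| = 0.628 Ω, ∠Z = −∠Y = 90.0°

0.628 Ω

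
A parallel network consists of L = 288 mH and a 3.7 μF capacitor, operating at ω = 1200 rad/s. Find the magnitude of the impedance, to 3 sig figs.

647 Ω

X_L = ωL = 346 Ω
X_C = 1/(ωC) = 225 Ω
Parallel: admittances add. Y = 1/(jωL) + jωC
Y = (0 + j0.00155) S
|Y| = 0.00155 S → |Z| = 1/|Y| = 647 Ω, ∠Z = −∠Y = -90.0°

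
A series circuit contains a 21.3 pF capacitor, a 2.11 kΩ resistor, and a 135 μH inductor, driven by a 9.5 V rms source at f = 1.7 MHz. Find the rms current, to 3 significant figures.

2.62 mA

ω = 2πf = 1.068e+07 rad/s
X_L = ωL = 1440 Ω
X_C = 1/(ωC) = 4400 Ω
Net reactance X = X_L − X_C = -2950 Ω
Z = 2110 − j2950 Ω
|Z| = √(2110² + 2950²) = 3630 Ω
I = V/|Z| = 9.5/3630 = 2.62 mA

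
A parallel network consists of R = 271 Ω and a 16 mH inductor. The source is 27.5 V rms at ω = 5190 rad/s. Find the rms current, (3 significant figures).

346 mA

X_L = ωL = 83.0 Ω
Parallel: admittances add. Y = 1/R + 1/(jωL)
Y = (0.00369 − j0.0120) S
|Y| = 0.0126 S → |Z| = 1/|Y| = 79.4 Ω, ∠Z = −∠Y = 73.0°
I = V/|Z| = 27.5/79.4 = 346 mA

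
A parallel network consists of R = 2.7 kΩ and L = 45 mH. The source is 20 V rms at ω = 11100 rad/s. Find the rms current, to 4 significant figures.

40.72 mA

X_L = ωL = 499.5 Ω
Parallel: admittances add. Y = 1/R + 1/(jωL)
Y = (0.0003704 − j0.002002) S
|Y| = 0.002036 S → |Z| = 1/|Y| = 491.2 Ω, ∠Z = −∠Y = 79.52°
I = V/|Z| = 20/491.2 = 40.72 mA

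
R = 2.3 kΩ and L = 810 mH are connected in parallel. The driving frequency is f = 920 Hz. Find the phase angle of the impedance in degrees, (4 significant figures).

ω = 2πf = 5781 rad/s
X_L = ωL = 4682 Ω
Parallel: admittances add. Y = 1/R + 1/(jωL)
Y = (0.0004348 − j0.0002136) S
|Y| = 0.0004844 S → |Z| = 1/|Y| = 2064 Ω, ∠Z = −∠Y = 26.16°

26.16°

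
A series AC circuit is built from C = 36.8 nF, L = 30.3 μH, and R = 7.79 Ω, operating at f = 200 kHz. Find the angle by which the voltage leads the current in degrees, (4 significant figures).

ω = 2πf = 1.257e+06 rad/s
X_L = ωL = 38.08 Ω
X_C = 1/(ωC) = 21.62 Ω
Net reactance X = X_L − X_C = 16.45 Ω
Z = 7.790 + j16.45 Ω
|Z| = √(7.790² + 16.45²) = 18.20 Ω
∠Z = arctan(16.45/7.790) = 64.66°

64.66°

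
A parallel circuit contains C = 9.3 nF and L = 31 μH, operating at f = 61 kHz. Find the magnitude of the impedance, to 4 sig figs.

12.41 Ω

ω = 2πf = 383300 rad/s
X_L = ωL = 11.88 Ω
X_C = 1/(ωC) = 280.5 Ω
Parallel: admittances add. Y = 1/(jωL) + jωC
Y = (0 − j0.08060) S
|Y| = 0.08060 S → |Z| = 1/|Y| = 12.41 Ω, ∠Z = −∠Y = 90.00°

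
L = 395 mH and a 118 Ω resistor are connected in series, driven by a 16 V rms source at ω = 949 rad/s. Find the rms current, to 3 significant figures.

40.7 mA

X_L = ωL = 375 Ω
Z = 118 + j375 Ω
|Z| = √(118² + 375²) = 393 Ω
I = V/|Z| = 16/393 = 40.7 mA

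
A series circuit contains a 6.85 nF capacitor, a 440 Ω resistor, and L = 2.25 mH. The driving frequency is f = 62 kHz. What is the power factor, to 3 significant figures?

0.659

ω = 2πf = 389600 rad/s
X_L = ωL = 877 Ω
X_C = 1/(ωC) = 375 Ω
Net reactance X = X_L − X_C = 502 Ω
Z = 440 + j502 Ω
|Z| = √(440² + 502²) = 667 Ω
∠Z = arctan(502/440) = 48.8°
cos φ = cos(48.8°) = 0.659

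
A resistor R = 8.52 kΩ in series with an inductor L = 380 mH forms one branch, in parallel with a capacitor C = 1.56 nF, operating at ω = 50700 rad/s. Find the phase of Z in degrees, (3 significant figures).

X_L = ωL = 19300 Ω
X_C = 1/(ωC) = 12600 Ω
Branch 1 (R+jX_L): Z₁ = 8520 + j19300 Ω, |Z₁| = 21100 Ω
Branch 2 (−jX_C): Z₂ = −j12600 Ω
Parallel: Z = Z₁Z₂/(Z₁+Z₂), |Z| = 24700 Ω, ∠Z = -61.7°

-61.7°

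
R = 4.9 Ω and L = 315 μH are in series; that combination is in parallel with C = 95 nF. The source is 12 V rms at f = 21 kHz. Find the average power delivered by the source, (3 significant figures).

403 mW

ω = 2πf = 131900 rad/s
X_L = ωL = 41.6 Ω
X_C = 1/(ωC) = 79.8 Ω
Branch 1 (R+jX_L): Z₁ = 4.90 + j41.6 Ω, |Z₁| = 41.9 Ω
Branch 2 (−jX_C): Z₂ = −j79.8 Ω
Parallel: Z = Z₁Z₂/(Z₁+Z₂), |Z| = 86.7 Ω, ∠Z = 76.0°
I = V/|Z| = 138 mA
P = VI cos φ = 12 × 0.138 × cos(76.0°) = 403 mW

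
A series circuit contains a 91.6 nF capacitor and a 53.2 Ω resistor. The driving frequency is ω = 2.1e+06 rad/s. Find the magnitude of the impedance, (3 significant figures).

53.5 Ω

X_C = 1/(ωC) = 5.20 Ω
Z = 53.2 − j5.20 Ω
|Z| = √(53.2² + 5.20²) = 53.5 Ω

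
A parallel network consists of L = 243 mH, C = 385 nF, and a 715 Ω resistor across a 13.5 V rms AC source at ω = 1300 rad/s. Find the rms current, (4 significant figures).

40.63 mA

X_L = ωL = 315.9 Ω
X_C = 1/(ωC) = 1998 Ω
Parallel: admittances add. Y = 1/R + 1/(jωL) + jωC
Y = (0.001399 − j0.002665) S
|Y| = 0.003010 S → |Z| = 1/|Y| = 332.3 Ω, ∠Z = −∠Y = 62.31°
I = V/|Z| = 13.5/332.3 = 40.63 mA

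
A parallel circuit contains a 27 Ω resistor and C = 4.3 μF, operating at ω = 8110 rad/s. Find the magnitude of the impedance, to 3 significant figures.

X_C = 1/(ωC) = 28.7 Ω
Parallel: admittances add. Y = 1/R + jωC
Y = (0.0370 + j0.0349) S
|Y| = 0.0509 S → |Z| = 1/|Y| = 19.7 Ω, ∠Z = −∠Y = -43.3°

19.7 Ω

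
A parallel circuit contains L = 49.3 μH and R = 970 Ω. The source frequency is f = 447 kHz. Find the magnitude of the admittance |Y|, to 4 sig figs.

7.295 mS

ω = 2πf = 2.809e+06 rad/s
X_L = ωL = 138.5 Ω
Parallel: admittances add. Y = 1/R + 1/(jωL)
Y = (0.001031 − j0.007222) S
|Y| = 0.007295 S → |Z| = 1/|Y| = 137.1 Ω, ∠Z = −∠Y = 81.88°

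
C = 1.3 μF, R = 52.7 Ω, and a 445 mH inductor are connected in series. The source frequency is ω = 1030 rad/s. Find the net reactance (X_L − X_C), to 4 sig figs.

X_L = ωL = 458.4 Ω
X_C = 1/(ωC) = 746.8 Ω
X = 458.4 − 746.8 = -288.5 Ω

-288.5 Ω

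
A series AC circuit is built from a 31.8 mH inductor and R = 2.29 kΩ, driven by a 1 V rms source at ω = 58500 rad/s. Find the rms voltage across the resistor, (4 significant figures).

0.7762 V

X_L = ωL = 1860 Ω
Z = 2290 + j1860 Ω
|Z| = √(2290² + 1860²) = 2950 Ω
I = V/|Z| = 338.9 μA
V_R = I·|Z_R| = 0.0003389 × 2290 = 0.7762 V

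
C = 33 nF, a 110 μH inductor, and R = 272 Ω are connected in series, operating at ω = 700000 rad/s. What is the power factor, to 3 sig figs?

X_L = ωL = 77.0 Ω
X_C = 1/(ωC) = 43.3 Ω
Net reactance X = X_L − X_C = 33.7 Ω
Z = 272 + j33.7 Ω
|Z| = √(272² + 33.7²) = 274 Ω
∠Z = arctan(33.7/272) = 7.06°
cos φ = cos(7.06°) = 0.992

0.992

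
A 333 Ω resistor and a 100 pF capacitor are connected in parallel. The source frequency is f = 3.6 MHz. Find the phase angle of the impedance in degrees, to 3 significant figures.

ω = 2πf = 2.262e+07 rad/s
X_C = 1/(ωC) = 442 Ω
Parallel: admittances add. Y = 1/R + jωC
Y = (0.00300 + j0.00226) S
|Y| = 0.00376 S → |Z| = 1/|Y| = 266 Ω, ∠Z = −∠Y = -37.0°

-37.0°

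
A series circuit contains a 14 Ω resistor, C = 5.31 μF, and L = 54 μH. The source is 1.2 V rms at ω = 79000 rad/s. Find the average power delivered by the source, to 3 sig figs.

X_L = ωL = 4.27 Ω
X_C = 1/(ωC) = 2.38 Ω
Net reactance X = X_L − X_C = 1.88 Ω
Z = 14.0 + j1.88 Ω
|Z| = √(14.0² + 1.88²) = 14.1 Ω
∠Z = arctan(1.88/14.0) = 7.66°
I = V/|Z| = 85.0 mA
P = VI cos φ = 1.2 × 0.0850 × cos(7.66°) = 101 mW

101 mW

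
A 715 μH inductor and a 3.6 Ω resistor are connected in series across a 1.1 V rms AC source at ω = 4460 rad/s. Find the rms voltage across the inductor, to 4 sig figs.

X_L = ωL = 3.189 Ω
Z = 3.600 + j3.189 Ω
|Z| = √(3.600² + 3.189²) = 4.809 Ω
I = V/|Z| = 228.7 mA
V_L = I·|Z_L| = 0.2287 × 3.189 = 0.7294 V

0.7294 V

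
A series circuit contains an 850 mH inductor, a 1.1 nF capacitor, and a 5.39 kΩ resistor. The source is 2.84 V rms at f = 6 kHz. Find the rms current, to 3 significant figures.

ω = 2πf = 37700 rad/s
X_L = ωL = 32000 Ω
X_C = 1/(ωC) = 24100 Ω
Net reactance X = X_L − X_C = 7930 Ω
Z = 5390 + j7930 Ω
|Z| = √(5390² + 7930²) = 9590 Ω
I = V/|Z| = 2.84/9590 = 296 μA

296 μA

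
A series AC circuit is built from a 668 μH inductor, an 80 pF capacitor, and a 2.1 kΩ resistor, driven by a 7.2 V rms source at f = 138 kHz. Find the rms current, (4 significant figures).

514.5 μA

ω = 2πf = 867100 rad/s
X_L = ωL = 579.2 Ω
X_C = 1/(ωC) = 14420 Ω
Net reactance X = X_L − X_C = -13840 Ω
Z = 2100 − j13840 Ω
|Z| = √(2100² + 13840²) = 14000 Ω
I = V/|Z| = 7.2/14000 = 514.5 μA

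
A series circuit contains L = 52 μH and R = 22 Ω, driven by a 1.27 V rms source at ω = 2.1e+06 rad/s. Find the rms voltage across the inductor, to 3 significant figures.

X_L = ωL = 109 Ω
Z = 22.0 + j109 Ω
|Z| = √(22.0² + 109²) = 111 Ω
I = V/|Z| = 11.4 mA
V_L = I·|Z_L| = 0.0114 × 109 = 1.24 V

1.24 V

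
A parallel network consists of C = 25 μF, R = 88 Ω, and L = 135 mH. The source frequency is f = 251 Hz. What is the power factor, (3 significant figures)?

0.311

ω = 2πf = 1577 rad/s
X_L = ωL = 213 Ω
X_C = 1/(ωC) = 25.4 Ω
Parallel: admittances add. Y = 1/R + 1/(jωL) + jωC
Y = (0.0114 + j0.0347) S
|Y| = 0.0365 S → |Z| = 1/|Y| = 27.4 Ω, ∠Z = −∠Y = -71.9°
cos φ = cos(-71.9°) = 0.311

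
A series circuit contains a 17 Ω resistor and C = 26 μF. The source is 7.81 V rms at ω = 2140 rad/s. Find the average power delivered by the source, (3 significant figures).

1.69 W

X_C = 1/(ωC) = 18.0 Ω
Z = 17.0 − j18.0 Ω
|Z| = √(17.0² + 18.0²) = 24.7 Ω
∠Z = arctan(-18.0/17.0) = -46.6°
I = V/|Z| = 316 mA
P = VI cos φ = 7.81 × 0.316 × cos(-46.6°) = 1.69 W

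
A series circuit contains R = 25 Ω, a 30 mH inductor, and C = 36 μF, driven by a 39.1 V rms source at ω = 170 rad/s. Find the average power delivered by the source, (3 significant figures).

1.49 W

X_L = ωL = 5.10 Ω
X_C = 1/(ωC) = 163 Ω
Net reactance X = X_L − X_C = -158 Ω
Z = 25.0 − j158 Ω
|Z| = √(25.0² + 158²) = 160 Ω
∠Z = arctan(-158/25.0) = -81.0°
I = V/|Z| = 244 mA
P = VI cos φ = 39.1 × 0.244 × cos(-81.0°) = 1.49 W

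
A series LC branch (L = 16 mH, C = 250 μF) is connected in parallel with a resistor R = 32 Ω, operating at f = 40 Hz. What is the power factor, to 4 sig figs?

0.3484

ω = 2πf = 251.3 rad/s
X_L = ωL = 4.021 Ω
X_C = 1/(ωC) = 15.92 Ω
Branch 1: Z₁ = R = 32.00 Ω
Branch 2 (series LC): Z₂ = j(X_L − X_C) = −j11.89 Ω
Parallel: Z = Z₁Z₂/(Z₁+Z₂), |Z| = 11.15 Ω, ∠Z = -69.61°
cos φ = cos(-69.61°) = 0.3484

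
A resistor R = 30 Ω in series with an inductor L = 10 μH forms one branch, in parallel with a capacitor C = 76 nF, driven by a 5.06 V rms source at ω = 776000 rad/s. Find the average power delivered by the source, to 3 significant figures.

800 mW

X_L = ωL = 7.76 Ω
X_C = 1/(ωC) = 17.0 Ω
Branch 1 (R+jX_L): Z₁ = 30.0 + j7.76 Ω, |Z₁| = 31.0 Ω
Branch 2 (−jX_C): Z₂ = −j17.0 Ω
Parallel: Z = Z₁Z₂/(Z₁+Z₂), |Z| = 16.7 Ω, ∠Z = -58.5°
I = V/|Z| = 302 mA
P = VI cos φ = 5.06 × 0.302 × cos(-58.5°) = 800 mW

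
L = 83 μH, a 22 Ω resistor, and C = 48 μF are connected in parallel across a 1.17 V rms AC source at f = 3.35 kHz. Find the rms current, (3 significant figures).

ω = 2πf = 21050 rad/s
X_L = ωL = 1.75 Ω
X_C = 1/(ωC) = 0.990 Ω
Parallel: admittances add. Y = 1/R + 1/(jωL) + jωC
Y = (0.0455 + j0.438) S
|Y| = 0.440 S → |Z| = 1/|Y| = 2.27 Ω, ∠Z = −∠Y = -84.1°
I = V/|Z| = 1.17/2.27 = 515 mA

515 mA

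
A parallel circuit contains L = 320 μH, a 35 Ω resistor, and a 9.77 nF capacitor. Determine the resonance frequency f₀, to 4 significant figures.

90.01 kHz

ω₀ = 1/√(LC) = 1/√(0.00032 × 9.77e-09) = 565600 rad/s
f₀ = ω₀/(2π) = 90.01 kHz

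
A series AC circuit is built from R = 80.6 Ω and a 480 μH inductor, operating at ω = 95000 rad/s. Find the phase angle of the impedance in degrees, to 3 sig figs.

X_L = ωL = 45.6 Ω
Z = 80.6 + j45.6 Ω
|Z| = √(80.6² + 45.6²) = 92.6 Ω
∠Z = arctan(45.6/80.6) = 29.5°

29.5°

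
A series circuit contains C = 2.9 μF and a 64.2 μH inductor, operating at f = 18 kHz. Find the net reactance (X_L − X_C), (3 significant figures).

ω = 2πf = 113100 rad/s
X_L = ωL = 7.26 Ω
X_C = 1/(ωC) = 3.05 Ω
X = 7.26 − 3.05 = 4.21 Ω

4.21 Ω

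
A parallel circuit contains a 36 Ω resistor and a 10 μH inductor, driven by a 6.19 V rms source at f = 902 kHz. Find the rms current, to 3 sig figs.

204 mA

ω = 2πf = 5.667e+06 rad/s
X_L = ωL = 56.7 Ω
Parallel: admittances add. Y = 1/R + 1/(jωL)
Y = (0.0278 − j0.0176) S
|Y| = 0.0329 S → |Z| = 1/|Y| = 30.4 Ω, ∠Z = −∠Y = 32.4°
I = V/|Z| = 6.19/30.4 = 204 mA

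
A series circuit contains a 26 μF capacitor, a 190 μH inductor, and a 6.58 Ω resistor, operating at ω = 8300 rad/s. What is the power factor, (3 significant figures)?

X_L = ωL = 1.58 Ω
X_C = 1/(ωC) = 4.63 Ω
Net reactance X = X_L − X_C = -3.06 Ω
Z = 6.58 − j3.06 Ω
|Z| = √(6.58² + 3.06²) = 7.26 Ω
∠Z = arctan(-3.06/6.58) = -24.9°
cos φ = cos(-24.9°) = 0.907

0.907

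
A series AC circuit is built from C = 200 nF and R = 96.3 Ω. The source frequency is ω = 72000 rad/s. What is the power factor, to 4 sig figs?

0.8111

X_C = 1/(ωC) = 69.44 Ω
Z = 96.30 − j69.44 Ω
|Z| = √(96.30² + 69.44²) = 118.7 Ω
∠Z = arctan(-69.44/96.30) = -35.80°
cos φ = cos(-35.80°) = 0.8111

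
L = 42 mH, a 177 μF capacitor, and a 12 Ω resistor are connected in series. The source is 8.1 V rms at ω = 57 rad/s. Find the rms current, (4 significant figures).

83.11 mA

X_L = ωL = 2.394 Ω
X_C = 1/(ωC) = 99.12 Ω
Net reactance X = X_L − X_C = -96.72 Ω
Z = 12.00 − j96.72 Ω
|Z| = √(12.00² + 96.72²) = 97.47 Ω
I = V/|Z| = 8.1/97.47 = 83.11 mA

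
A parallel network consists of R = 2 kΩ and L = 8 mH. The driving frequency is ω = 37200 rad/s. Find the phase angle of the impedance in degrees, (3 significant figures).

81.5°

X_L = ωL = 298 Ω
Parallel: admittances add. Y = 1/R + 1/(jωL)
Y = (0.000500 − j0.00336) S
|Y| = 0.00340 S → |Z| = 1/|Y| = 294 Ω, ∠Z = −∠Y = 81.5°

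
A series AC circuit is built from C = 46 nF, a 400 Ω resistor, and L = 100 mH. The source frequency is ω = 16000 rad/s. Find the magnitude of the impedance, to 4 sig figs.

467.1 Ω

X_L = ωL = 1600 Ω
X_C = 1/(ωC) = 1359 Ω
Net reactance X = X_L − X_C = 241.3 Ω
Z = 400.0 + j241.3 Ω
|Z| = √(400.0² + 241.3²) = 467.1 Ω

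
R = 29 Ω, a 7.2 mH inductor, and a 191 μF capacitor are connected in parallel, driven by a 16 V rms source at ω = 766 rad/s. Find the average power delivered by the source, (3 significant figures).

8.83 W

X_L = ωL = 5.52 Ω
X_C = 1/(ωC) = 6.83 Ω
Parallel: admittances add. Y = 1/R + 1/(jωL) + jωC
Y = (0.0345 − j0.0350) S
|Y| = 0.0491 S → |Z| = 1/|Y| = 20.3 Ω, ∠Z = −∠Y = 45.4°
I = V/|Z| = 786 mA
P = VI cos φ = 16 × 0.786 × cos(45.4°) = 8.83 W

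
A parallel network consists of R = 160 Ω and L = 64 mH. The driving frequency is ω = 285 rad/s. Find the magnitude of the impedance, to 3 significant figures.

18.1 Ω

X_L = ωL = 18.2 Ω
Parallel: admittances add. Y = 1/R + 1/(jωL)
Y = (0.00625 − j0.0548) S
|Y| = 0.0552 S → |Z| = 1/|Y| = 18.1 Ω, ∠Z = −∠Y = 83.5°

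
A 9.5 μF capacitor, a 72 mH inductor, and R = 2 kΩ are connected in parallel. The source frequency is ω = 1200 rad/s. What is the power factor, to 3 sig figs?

0.944

X_L = ωL = 86.4 Ω
X_C = 1/(ωC) = 87.7 Ω
Parallel: admittances add. Y = 1/R + 1/(jωL) + jωC
Y = (0.000500 − j0.000174) S
|Y| = 0.000529 S → |Z| = 1/|Y| = 1890 Ω, ∠Z = −∠Y = 19.2°
cos φ = cos(19.2°) = 0.944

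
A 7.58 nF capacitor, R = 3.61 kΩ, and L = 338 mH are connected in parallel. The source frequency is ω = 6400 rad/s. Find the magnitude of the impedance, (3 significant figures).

2010 Ω

X_L = ωL = 2160 Ω
X_C = 1/(ωC) = 20600 Ω
Parallel: admittances add. Y = 1/R + 1/(jωL) + jωC
Y = (0.000277 − j0.000414) S
|Y| = 0.000498 S → |Z| = 1/|Y| = 2010 Ω, ∠Z = −∠Y = 56.2°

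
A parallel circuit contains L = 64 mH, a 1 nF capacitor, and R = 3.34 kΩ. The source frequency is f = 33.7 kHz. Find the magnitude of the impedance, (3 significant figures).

ω = 2πf = 211700 rad/s
X_L = ωL = 13600 Ω
X_C = 1/(ωC) = 4720 Ω
Parallel: admittances add. Y = 1/R + 1/(jωL) + jωC
Y = (0.000299 + j0.000138) S
|Y| = 0.000330 S → |Z| = 1/|Y| = 3030 Ω, ∠Z = −∠Y = -24.7°

3030 Ω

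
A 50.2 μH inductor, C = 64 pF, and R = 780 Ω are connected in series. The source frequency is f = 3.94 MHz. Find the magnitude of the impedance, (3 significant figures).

991 Ω

ω = 2πf = 2.476e+07 rad/s
X_L = ωL = 1240 Ω
X_C = 1/(ωC) = 631 Ω
Net reactance X = X_L − X_C = 612 Ω
Z = 780 + j612 Ω
|Z| = √(780² + 612²) = 991 Ω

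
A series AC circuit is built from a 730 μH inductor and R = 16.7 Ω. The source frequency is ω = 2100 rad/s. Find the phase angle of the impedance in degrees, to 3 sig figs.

5.24°

X_L = ωL = 1.53 Ω
Z = 16.7 + j1.53 Ω
|Z| = √(16.7² + 1.53²) = 16.8 Ω
∠Z = arctan(1.53/16.7) = 5.24°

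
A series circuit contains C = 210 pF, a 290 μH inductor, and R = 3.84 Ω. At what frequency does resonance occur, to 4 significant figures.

ω₀ = 1/√(LC) = 1/√(0.00029 × 2.1e-10) = 4.052e+06 rad/s
f₀ = ω₀/(2π) = 644.9 kHz

644.9 kHz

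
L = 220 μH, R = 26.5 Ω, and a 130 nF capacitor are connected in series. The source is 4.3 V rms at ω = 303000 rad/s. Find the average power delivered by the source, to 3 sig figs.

204 mW

X_L = ωL = 66.7 Ω
X_C = 1/(ωC) = 25.4 Ω
Net reactance X = X_L − X_C = 41.3 Ω
Z = 26.5 + j41.3 Ω
|Z| = √(26.5² + 41.3²) = 49.0 Ω
∠Z = arctan(41.3/26.5) = 57.3°
I = V/|Z| = 87.7 mA
P = VI cos φ = 4.3 × 0.0877 × cos(57.3°) = 204 mW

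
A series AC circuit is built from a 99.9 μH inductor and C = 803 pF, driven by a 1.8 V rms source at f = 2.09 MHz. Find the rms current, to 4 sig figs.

1.479 mA

ω = 2πf = 1.313e+07 rad/s
X_L = ωL = 1312 Ω
X_C = 1/(ωC) = 94.83 Ω
Net reactance X = X_L − X_C = 1217 Ω
Z = j1217 Ω
|Z| = √(0² + 1217²) = 1217 Ω
I = V/|Z| = 1.8/1217 = 1.479 mA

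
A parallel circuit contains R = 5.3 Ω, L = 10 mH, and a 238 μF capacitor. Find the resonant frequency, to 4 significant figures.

ω₀ = 1/√(LC) = 1/√(0.01 × 0.000238) = 648.2 rad/s
f₀ = ω₀/(2π) = 103.2 Hz

103.2 Hz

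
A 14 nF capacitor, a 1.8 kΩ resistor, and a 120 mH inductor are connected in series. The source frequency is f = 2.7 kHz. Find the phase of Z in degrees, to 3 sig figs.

ω = 2πf = 16960 rad/s
X_L = ωL = 2040 Ω
X_C = 1/(ωC) = 4210 Ω
Net reactance X = X_L − X_C = -2170 Ω
Z = 1800 − j2170 Ω
|Z| = √(1800² + 2170²) = 2820 Ω
∠Z = arctan(-2170/1800) = -50.4°

-50.4°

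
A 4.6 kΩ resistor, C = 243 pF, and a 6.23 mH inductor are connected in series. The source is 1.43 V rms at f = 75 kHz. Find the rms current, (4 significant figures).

ω = 2πf = 471200 rad/s
X_L = ωL = 2936 Ω
X_C = 1/(ωC) = 8733 Ω
Net reactance X = X_L − X_C = -5797 Ω
Z = 4600 − j5797 Ω
|Z| = √(4600² + 5797²) = 7400 Ω
I = V/|Z| = 1.43/7400 = 193.2 μA

193.2 μA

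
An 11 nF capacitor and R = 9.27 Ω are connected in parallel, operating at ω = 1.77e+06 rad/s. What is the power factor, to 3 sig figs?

0.984

X_C = 1/(ωC) = 51.4 Ω
Parallel: admittances add. Y = 1/R + jωC
Y = (0.108 + j0.0195) S
|Y| = 0.110 S → |Z| = 1/|Y| = 9.12 Ω, ∠Z = −∠Y = -10.2°
cos φ = cos(-10.2°) = 0.984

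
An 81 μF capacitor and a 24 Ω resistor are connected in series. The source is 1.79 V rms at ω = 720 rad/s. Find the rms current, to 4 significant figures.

60.69 mA

X_C = 1/(ωC) = 17.15 Ω
Z = 24.00 − j17.15 Ω
|Z| = √(24.00² + 17.15²) = 29.50 Ω
I = V/|Z| = 1.79/29.50 = 60.69 mA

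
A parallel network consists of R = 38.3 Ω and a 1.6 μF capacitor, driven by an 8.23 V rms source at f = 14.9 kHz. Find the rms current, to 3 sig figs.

ω = 2πf = 93620 rad/s
X_C = 1/(ωC) = 6.68 Ω
Parallel: admittances add. Y = 1/R + jωC
Y = (0.0261 + j0.150) S
|Y| = 0.152 S → |Z| = 1/|Y| = 6.58 Ω, ∠Z = −∠Y = -80.1°
I = V/|Z| = 8.23/6.58 = 1.25 A

1.25 A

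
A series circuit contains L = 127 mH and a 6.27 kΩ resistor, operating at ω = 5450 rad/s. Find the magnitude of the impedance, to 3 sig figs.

X_L = ωL = 692 Ω
Z = 6270 + j692 Ω
|Z| = √(6270² + 692²) = 6310 Ω

6310 Ω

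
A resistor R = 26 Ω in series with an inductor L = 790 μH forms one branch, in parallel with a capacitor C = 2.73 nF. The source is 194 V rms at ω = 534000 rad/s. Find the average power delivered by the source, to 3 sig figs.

5.48 W

X_L = ωL = 422 Ω
X_C = 1/(ωC) = 686 Ω
Branch 1 (R+jX_L): Z₁ = 26.0 + j422 Ω, |Z₁| = 423 Ω
Branch 2 (−jX_C): Z₂ = −j686 Ω
Parallel: Z = Z₁Z₂/(Z₁+Z₂), |Z| = 1090 Ω, ∠Z = 80.9°
I = V/|Z| = 178 mA
P = VI cos φ = 194 × 0.178 × cos(80.9°) = 5.48 W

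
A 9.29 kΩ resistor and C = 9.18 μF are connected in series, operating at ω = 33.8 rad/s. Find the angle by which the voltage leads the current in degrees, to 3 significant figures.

X_C = 1/(ωC) = 3220 Ω
Z = 9290 − j3220 Ω
|Z| = √(9290² + 3220²) = 9830 Ω
∠Z = arctan(-3220/9290) = -19.1°

-19.1°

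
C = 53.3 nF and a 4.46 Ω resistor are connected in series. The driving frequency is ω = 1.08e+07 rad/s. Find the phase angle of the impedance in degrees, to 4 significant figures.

X_C = 1/(ωC) = 1.737 Ω
Z = 4.460 − j1.737 Ω
|Z| = √(4.460² + 1.737²) = 4.786 Ω
∠Z = arctan(-1.737/4.460) = -21.28°

-21.28°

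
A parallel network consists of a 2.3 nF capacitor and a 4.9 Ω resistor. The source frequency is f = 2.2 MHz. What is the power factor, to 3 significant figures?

ω = 2πf = 1.382e+07 rad/s
X_C = 1/(ωC) = 31.5 Ω
Parallel: admittances add. Y = 1/R + jωC
Y = (0.204 + j0.0318) S
|Y| = 0.207 S → |Z| = 1/|Y| = 4.84 Ω, ∠Z = −∠Y = -8.85°
cos φ = cos(-8.85°) = 0.988

0.988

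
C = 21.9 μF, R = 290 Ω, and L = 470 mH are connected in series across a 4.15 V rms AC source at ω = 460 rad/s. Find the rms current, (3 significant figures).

13.3 mA

X_L = ωL = 216 Ω
X_C = 1/(ωC) = 99.3 Ω
Net reactance X = X_L − X_C = 117 Ω
Z = 290 + j117 Ω
|Z| = √(290² + 117²) = 313 Ω
I = V/|Z| = 4.15/313 = 13.3 mA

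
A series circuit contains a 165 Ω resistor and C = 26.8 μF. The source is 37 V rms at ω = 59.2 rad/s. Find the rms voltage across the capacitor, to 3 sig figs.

X_C = 1/(ωC) = 630 Ω
Z = 165 − j630 Ω
|Z| = √(165² + 630²) = 652 Ω
I = V/|Z| = 56.8 mA
V_C = I·|Z_C| = 0.0568 × 630 = 35.8 V

35.8 V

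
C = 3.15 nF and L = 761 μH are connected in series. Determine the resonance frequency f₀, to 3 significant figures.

103 kHz

ω₀ = 1/√(LC) = 1/√(0.000761 × 3.15e-09) = 645900 rad/s
f₀ = ω₀/(2π) = 103 kHz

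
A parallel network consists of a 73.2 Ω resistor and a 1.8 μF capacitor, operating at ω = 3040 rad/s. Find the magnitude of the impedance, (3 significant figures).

X_C = 1/(ωC) = 183 Ω
Parallel: admittances add. Y = 1/R + jωC
Y = (0.0137 + j0.00547) S
|Y| = 0.0147 S → |Z| = 1/|Y| = 68.0 Ω, ∠Z = −∠Y = -21.8°

68.0 Ω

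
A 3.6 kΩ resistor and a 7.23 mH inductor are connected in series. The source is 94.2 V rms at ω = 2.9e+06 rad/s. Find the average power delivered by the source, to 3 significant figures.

X_L = ωL = 21000 Ω
Z = 3600 + j21000 Ω
|Z| = √(3600² + 21000²) = 21300 Ω
∠Z = arctan(21000/3600) = 80.3°
I = V/|Z| = 4.43 mA
P = VI cos φ = 94.2 × 0.00443 × cos(80.3°) = 70.6 mW

70.6 mW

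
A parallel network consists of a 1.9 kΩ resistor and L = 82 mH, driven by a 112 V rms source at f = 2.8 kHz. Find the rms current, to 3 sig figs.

97.5 mA

ω = 2πf = 17590 rad/s
X_L = ωL = 1440 Ω
Parallel: admittances add. Y = 1/R + 1/(jωL)
Y = (0.000526 − j0.000693) S
|Y| = 0.000870 S → |Z| = 1/|Y| = 1150 Ω, ∠Z = −∠Y = 52.8°
I = V/|Z| = 112/1150 = 97.5 mA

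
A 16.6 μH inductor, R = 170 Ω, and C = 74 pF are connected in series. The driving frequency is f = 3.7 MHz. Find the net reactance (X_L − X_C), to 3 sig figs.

ω = 2πf = 2.325e+07 rad/s
X_L = ωL = 386 Ω
X_C = 1/(ωC) = 581 Ω
X = 386 − 581 = -195 Ω

-195 Ω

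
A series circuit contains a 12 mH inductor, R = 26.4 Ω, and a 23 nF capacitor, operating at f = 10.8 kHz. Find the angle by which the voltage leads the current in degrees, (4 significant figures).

81.35°

ω = 2πf = 67860 rad/s
X_L = ωL = 814.3 Ω
X_C = 1/(ωC) = 640.7 Ω
Net reactance X = X_L − X_C = 173.6 Ω
Z = 26.40 + j173.6 Ω
|Z| = √(26.40² + 173.6²) = 175.6 Ω
∠Z = arctan(173.6/26.40) = 81.35°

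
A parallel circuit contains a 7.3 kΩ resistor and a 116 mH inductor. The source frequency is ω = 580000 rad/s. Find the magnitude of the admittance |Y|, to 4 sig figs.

X_L = ωL = 67280 Ω
Parallel: admittances add. Y = 1/R + 1/(jωL)
Y = (0.0001370 − j1.486e-05) S
|Y| = 0.0001378 S → |Z| = 1/|Y| = 7257 Ω, ∠Z = −∠Y = 6.192°

137.8 μS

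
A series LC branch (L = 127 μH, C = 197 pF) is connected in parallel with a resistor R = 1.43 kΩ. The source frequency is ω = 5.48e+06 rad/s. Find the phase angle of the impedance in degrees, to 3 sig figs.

-80.8°

X_L = ωL = 696 Ω
X_C = 1/(ωC) = 926 Ω
Branch 1: Z₁ = R = 1430 Ω
Branch 2 (series LC): Z₂ = j(X_L − X_C) = −j230 Ω
Parallel: Z = Z₁Z₂/(Z₁+Z₂), |Z| = 227 Ω, ∠Z = -80.8°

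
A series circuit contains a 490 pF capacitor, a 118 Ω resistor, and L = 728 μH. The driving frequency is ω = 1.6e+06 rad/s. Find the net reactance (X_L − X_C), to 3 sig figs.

-111 Ω

X_L = ωL = 1160 Ω
X_C = 1/(ωC) = 1280 Ω
X = 1160 − 1280 = -111 Ω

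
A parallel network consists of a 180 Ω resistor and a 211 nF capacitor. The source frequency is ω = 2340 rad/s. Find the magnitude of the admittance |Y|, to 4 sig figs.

X_C = 1/(ωC) = 2025 Ω
Parallel: admittances add. Y = 1/R + jωC
Y = (0.005556 + j0.0004937) S
|Y| = 0.005577 S → |Z| = 1/|Y| = 179.3 Ω, ∠Z = −∠Y = -5.079°

5.577 mS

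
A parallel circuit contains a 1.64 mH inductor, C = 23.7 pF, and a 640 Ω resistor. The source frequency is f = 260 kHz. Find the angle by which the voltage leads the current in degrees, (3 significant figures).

12.1°

ω = 2πf = 1.634e+06 rad/s
X_L = ωL = 2680 Ω
X_C = 1/(ωC) = 25800 Ω
Parallel: admittances add. Y = 1/R + 1/(jωL) + jωC
Y = (0.00156 − j0.000335) S
|Y| = 0.00160 S → |Z| = 1/|Y| = 626 Ω, ∠Z = −∠Y = 12.1°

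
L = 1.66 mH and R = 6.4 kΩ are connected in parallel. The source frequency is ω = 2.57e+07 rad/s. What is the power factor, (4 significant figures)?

0.9889

X_L = ωL = 42660 Ω
Parallel: admittances add. Y = 1/R + 1/(jωL)
Y = (0.0001563 − j2.344e-05) S
|Y| = 0.0001580 S → |Z| = 1/|Y| = 6329 Ω, ∠Z = −∠Y = 8.532°
cos φ = cos(8.532°) = 0.9889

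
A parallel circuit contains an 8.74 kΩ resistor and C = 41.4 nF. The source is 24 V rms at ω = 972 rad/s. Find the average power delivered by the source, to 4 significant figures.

X_C = 1/(ωC) = 24850 Ω
Parallel: admittances add. Y = 1/R + jωC
Y = (0.0001144 + j4.024e-05) S
|Y| = 0.0001213 S → |Z| = 1/|Y| = 8245 Ω, ∠Z = −∠Y = -19.38°
I = V/|Z| = 2.911 mA
P = VI cos φ = 24 × 0.002911 × cos(-19.38°) = 65.90 mW

65.90 mW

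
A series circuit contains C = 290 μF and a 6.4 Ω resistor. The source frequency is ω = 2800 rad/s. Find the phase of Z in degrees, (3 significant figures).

-10.9°

X_C = 1/(ωC) = 1.23 Ω
Z = 6.40 − j1.23 Ω
|Z| = √(6.40² + 1.23²) = 6.52 Ω
∠Z = arctan(-1.23/6.40) = -10.9°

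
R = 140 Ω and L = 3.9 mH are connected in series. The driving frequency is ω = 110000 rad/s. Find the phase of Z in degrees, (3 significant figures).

X_L = ωL = 429 Ω
Z = 140 + j429 Ω
|Z| = √(140² + 429²) = 451 Ω
∠Z = arctan(429/140) = 71.9°

71.9°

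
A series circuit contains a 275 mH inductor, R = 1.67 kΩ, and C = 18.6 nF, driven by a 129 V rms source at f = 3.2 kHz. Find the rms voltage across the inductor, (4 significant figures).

ω = 2πf = 20110 rad/s
X_L = ωL = 5529 Ω
X_C = 1/(ωC) = 2674 Ω
Net reactance X = X_L − X_C = 2855 Ω
Z = 1670 + j2855 Ω
|Z| = √(1670² + 2855²) = 3308 Ω
I = V/|Z| = 39.00 mA
V_L = I·|Z_L| = 0.03900 × 5529 = 215.6 V

215.6 V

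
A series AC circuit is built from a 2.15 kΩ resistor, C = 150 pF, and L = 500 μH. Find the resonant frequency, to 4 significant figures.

ω₀ = 1/√(LC) = 1/√(0.0005 × 1.5e-10) = 3.651e+06 rad/s
f₀ = ω₀/(2π) = 581.2 kHz

581.2 kHz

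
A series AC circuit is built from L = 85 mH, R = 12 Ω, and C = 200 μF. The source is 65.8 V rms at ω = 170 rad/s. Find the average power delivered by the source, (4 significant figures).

141.2 W

X_L = ωL = 14.45 Ω
X_C = 1/(ωC) = 29.41 Ω
Net reactance X = X_L − X_C = -14.96 Ω
Z = 12.00 − j14.96 Ω
|Z| = √(12.00² + 14.96²) = 19.18 Ω
∠Z = arctan(-14.96/12.00) = -51.27°
I = V/|Z| = 3.431 A
P = VI cos φ = 65.8 × 3.431 × cos(-51.27°) = 141.2 W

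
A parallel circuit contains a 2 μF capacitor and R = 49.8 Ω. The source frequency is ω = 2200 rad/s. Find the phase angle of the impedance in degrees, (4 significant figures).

X_C = 1/(ωC) = 227.3 Ω
Parallel: admittances add. Y = 1/R + jωC
Y = (0.02008 + j0.004400) S
|Y| = 0.02056 S → |Z| = 1/|Y| = 48.65 Ω, ∠Z = −∠Y = -12.36°

-12.36°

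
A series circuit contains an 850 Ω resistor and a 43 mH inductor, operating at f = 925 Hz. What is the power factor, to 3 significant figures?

0.959

ω = 2πf = 5812 rad/s
X_L = ωL = 250 Ω
Z = 850 + j250 Ω
|Z| = √(850² + 250²) = 886 Ω
∠Z = arctan(250/850) = 16.4°
cos φ = cos(16.4°) = 0.959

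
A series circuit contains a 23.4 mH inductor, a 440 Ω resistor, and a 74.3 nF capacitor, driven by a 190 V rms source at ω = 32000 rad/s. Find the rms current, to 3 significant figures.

X_L = ωL = 749 Ω
X_C = 1/(ωC) = 421 Ω
Net reactance X = X_L − X_C = 328 Ω
Z = 440 + j328 Ω
|Z| = √(440² + 328²) = 549 Ω
I = V/|Z| = 190/549 = 346 mA

346 mA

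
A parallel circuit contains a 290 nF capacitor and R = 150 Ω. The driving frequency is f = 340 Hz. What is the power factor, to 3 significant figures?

ω = 2πf = 2136 rad/s
X_C = 1/(ωC) = 1610 Ω
Parallel: admittances add. Y = 1/R + jωC
Y = (0.00667 + j0.000620) S
|Y| = 0.00670 S → |Z| = 1/|Y| = 149 Ω, ∠Z = −∠Y = -5.31°
cos φ = cos(-5.31°) = 0.996

0.996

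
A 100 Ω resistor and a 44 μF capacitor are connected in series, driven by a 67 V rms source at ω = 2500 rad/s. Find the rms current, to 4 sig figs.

667.2 mA

X_C = 1/(ωC) = 9.091 Ω
Z = 100.0 − j9.091 Ω
|Z| = √(100.0² + 9.091²) = 100.4 Ω
I = V/|Z| = 67/100.4 = 667.2 mA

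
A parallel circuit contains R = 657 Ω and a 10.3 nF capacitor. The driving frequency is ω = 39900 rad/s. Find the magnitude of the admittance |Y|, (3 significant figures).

1.58 mS

X_C = 1/(ωC) = 2430 Ω
Parallel: admittances add. Y = 1/R + jωC
Y = (0.00152 + j0.000411) S
|Y| = 0.00158 S → |Z| = 1/|Y| = 634 Ω, ∠Z = −∠Y = -15.1°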